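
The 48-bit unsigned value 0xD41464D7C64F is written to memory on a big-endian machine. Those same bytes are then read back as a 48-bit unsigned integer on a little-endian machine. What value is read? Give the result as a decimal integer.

Stored big-endian, the bytes at ascending addresses are D4 14 64 D7 C6 4F.
Read back as little-endian, the first byte is least significant, giving 0x4FC6D76414D4.
0x4FC6D76414D4 = 87715435779284.

87715435779284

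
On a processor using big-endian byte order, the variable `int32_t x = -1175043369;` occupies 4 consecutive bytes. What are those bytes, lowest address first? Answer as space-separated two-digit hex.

Two's complement of -1175043369 in 32 bits: 1175043369 = 0x4609BD29; invert → 0xB9F642D6; add 1 → 0xB9F642D7.
Split into bytes (most-significant first): B9 F6 42 D7.
Big-endian: lowest address holds the most-significant byte.
So the memory order matches the most-significant-first order: B9 F6 42 D7.

B9 F6 42 D7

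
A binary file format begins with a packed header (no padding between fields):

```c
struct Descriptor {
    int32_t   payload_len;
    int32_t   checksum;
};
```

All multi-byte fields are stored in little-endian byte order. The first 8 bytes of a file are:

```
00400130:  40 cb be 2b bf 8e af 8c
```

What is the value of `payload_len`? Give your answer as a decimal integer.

`payload_len` is the first field, at byte offset 0, occupying 4 bytes.
Bytes at offsets 0..3: 40 CB BE 2B.
Little-endian: lowest address holds the least-significant byte.
Reassemble most-significant byte first: 2B BE CB 40 → 0x2BBECB40.
0x2BBECB40 = 733924160.

733924160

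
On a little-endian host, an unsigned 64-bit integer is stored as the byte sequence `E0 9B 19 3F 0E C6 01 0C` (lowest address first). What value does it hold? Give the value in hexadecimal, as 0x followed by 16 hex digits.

0x0C01C60E3F199BE0

Little-endian: lowest address holds the least-significant byte.
Reassemble most-significant byte first: 0C 01 C6 0E 3F 19 9B E0 → 0x0C01C60E3F199BE0.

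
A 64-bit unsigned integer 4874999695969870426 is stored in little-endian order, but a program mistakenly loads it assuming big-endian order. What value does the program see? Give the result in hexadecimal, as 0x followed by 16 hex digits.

4874999695969870426 in 64-bit hexadecimal is 0x43A77A65066BE25A.
Stored little-endian, the bytes at ascending addresses are 5A E2 6B 06 65 7A A7 43.
Read back as big-endian, the last byte is least significant, giving 0x5AE26B06657AA743.

0x5AE26B06657AA743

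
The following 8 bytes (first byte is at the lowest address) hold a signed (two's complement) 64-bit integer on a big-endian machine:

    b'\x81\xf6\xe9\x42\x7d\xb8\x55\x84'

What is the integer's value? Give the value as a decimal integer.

-9081815126759680636

In big-endian order the high byte comes first in memory.
The bytes are already most-significant first: 0x81F6E9427DB85584.
Top bit is set, so as a signed 64-bit value this is 0x81F6E9427DB85584 − 2^64 = -9081815126759680636.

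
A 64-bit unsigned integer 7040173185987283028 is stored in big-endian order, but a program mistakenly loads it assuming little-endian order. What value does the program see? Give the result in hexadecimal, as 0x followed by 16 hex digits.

0x5488005436B8B361

7040173185987283028 in 64-bit hexadecimal is 0x61B3B83654008854.
Stored big-endian, the bytes at ascending addresses are 61 B3 B8 36 54 00 88 54.
Read back as little-endian, the first byte is least significant, giving 0x5488005436B8B361.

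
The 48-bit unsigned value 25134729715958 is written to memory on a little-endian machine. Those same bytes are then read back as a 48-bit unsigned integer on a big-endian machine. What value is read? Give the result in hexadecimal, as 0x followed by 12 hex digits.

0xF6E0A222DC16

25134729715958 in 48-bit hexadecimal is 0x16DC22A2E0F6.
Stored little-endian, the bytes at ascending addresses are F6 E0 A2 22 DC 16.
Read back as big-endian, the last byte is least significant, giving 0xF6E0A222DC16.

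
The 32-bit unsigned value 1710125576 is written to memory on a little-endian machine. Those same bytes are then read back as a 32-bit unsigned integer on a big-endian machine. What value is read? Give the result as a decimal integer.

141749861

1710125576 in 32-bit hexadecimal is 0x65EE7208.
Stored little-endian, the bytes at ascending addresses are 08 72 EE 65.
Read back as big-endian, the last byte is least significant, giving 0x0872EE65.
0x0872EE65 = 141749861.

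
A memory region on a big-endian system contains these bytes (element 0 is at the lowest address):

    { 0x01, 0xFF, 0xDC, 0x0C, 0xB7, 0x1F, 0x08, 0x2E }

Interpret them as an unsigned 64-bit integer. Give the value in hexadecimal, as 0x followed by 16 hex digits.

0x01FFDC0CB71F082E

Big-endian stores the most-significant byte at the lowest address.
The bytes are already most-significant first: 0x01FFDC0CB71F082E.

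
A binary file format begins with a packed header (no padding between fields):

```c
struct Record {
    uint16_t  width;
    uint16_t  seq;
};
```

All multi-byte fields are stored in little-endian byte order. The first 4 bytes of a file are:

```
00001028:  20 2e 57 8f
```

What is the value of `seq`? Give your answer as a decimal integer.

36695

`seq` follows `width` (2 bytes), so it starts at byte offset 2 and occupies 2 bytes.
Bytes at offsets 2..3: 57 8F.
Little-endian stores the least-significant byte at the lowest address.
Reassemble most-significant byte first: 8F 57 → 0x8F57.
0x8F57 = 36695.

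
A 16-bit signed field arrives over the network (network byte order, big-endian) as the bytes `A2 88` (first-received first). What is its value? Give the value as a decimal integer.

-23928

Big-endian stores the most-significant byte at the lowest address.
The bytes are already most-significant first: 0xA288.
Top bit is set, so as a signed 16-bit value this is 0xA288 − 2^16 = -23928.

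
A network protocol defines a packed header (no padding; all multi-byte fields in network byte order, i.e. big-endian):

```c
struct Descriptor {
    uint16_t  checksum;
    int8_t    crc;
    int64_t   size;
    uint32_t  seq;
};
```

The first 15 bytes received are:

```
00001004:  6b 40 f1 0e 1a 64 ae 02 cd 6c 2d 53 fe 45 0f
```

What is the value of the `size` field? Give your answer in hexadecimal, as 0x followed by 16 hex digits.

0x0E1A64AE02CD6C2D

`size` follows `checksum` (2 B), `crc` (1 B), so it starts at offset 2 + 1 = 3 and occupies 8 bytes.
Bytes at offsets 3..10: 0E 1A 64 AE 02 CD 6C 2D.
Big-endian: lowest address holds the most-significant byte.
The bytes are already most-significant first: 0x0E1A64AE02CD6C2D.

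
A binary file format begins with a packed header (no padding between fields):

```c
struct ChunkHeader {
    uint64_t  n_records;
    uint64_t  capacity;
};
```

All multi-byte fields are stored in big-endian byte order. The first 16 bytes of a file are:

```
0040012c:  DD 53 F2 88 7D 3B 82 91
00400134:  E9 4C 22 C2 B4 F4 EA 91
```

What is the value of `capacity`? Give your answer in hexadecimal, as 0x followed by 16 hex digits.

0xE94C22C2B4F4EA91

`capacity` follows `n_records` (8 bytes), so it starts at byte offset 8 and occupies 8 bytes.
Bytes at offsets 8..15: E9 4C 22 C2 B4 F4 EA 91.
Big-endian: lowest address holds the most-significant byte.
The bytes are already most-significant first: 0xE94C22C2B4F4EA91.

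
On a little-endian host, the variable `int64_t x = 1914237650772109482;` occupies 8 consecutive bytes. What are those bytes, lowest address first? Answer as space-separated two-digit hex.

1914237650772109482 in hexadecimal, padded to 64 bits, is 0x1A90BD0055F328AA.
Split into bytes (most-significant first): 1A 90 BD 00 55 F3 28 AA.
In little-endian order the low byte comes first in memory.
So at ascending addresses the bytes are AA 28 F3 55 00 BD 90 1A.

AA 28 F3 55 00 BD 90 1A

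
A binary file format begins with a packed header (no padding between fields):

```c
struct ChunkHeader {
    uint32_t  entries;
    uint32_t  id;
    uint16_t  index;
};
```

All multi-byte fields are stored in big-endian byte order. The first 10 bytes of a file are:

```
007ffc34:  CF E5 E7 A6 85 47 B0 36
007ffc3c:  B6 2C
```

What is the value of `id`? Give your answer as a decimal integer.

2236067894

`id` follows `entries` (4 bytes), so it starts at byte offset 4 and occupies 4 bytes.
Bytes at offsets 4..7: 85 47 B0 36.
Big-endian stores the most-significant byte at the lowest address.
The bytes are already most-significant first: 0x8547B036.
0x8547B036 = 2236067894.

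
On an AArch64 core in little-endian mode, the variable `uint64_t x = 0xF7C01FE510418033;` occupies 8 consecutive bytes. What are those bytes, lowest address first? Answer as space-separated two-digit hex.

Split into bytes (most-significant first): F7 C0 1F E5 10 41 80 33.
Little-endian stores the least-significant byte at the lowest address.
So at ascending addresses the bytes are 33 80 41 10 E5 1F C0 F7.

33 80 41 10 E5 1F C0 F7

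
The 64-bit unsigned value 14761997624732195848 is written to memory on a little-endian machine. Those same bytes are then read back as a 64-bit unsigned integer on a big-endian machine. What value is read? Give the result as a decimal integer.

14761997624732195848 in 64-bit hexadecimal is 0xCCDD26A095529C08.
Stored little-endian, the bytes at ascending addresses are 08 9C 52 95 A0 26 DD CC.
Read back as big-endian, the last byte is least significant, giving 0x089C5295A026DDCC.
0x089C5295A026DDCC = 620461651260792268.

620461651260792268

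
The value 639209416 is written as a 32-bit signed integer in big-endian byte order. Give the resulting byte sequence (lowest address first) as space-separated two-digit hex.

639209416 in hexadecimal, padded to 32 bits, is 0x26198FC8.
Split into bytes (most-significant first): 26 19 8F C8.
Big-endian stores the most-significant byte at the lowest address.
So the memory order matches the most-significant-first order: 26 19 8F C8.

26 19 8F C8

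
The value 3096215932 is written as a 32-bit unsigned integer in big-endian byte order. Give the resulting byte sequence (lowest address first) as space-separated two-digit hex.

B8 8C 81 7C

3096215932 in hexadecimal, padded to 32 bits, is 0xB88C817C.
Split into bytes (most-significant first): B8 8C 81 7C.
In big-endian order the high byte comes first in memory.
So the memory order matches the most-significant-first order: B8 8C 81 7C.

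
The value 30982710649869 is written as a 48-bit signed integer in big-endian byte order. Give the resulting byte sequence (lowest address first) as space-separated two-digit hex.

30982710649869 in hexadecimal, padded to 48 bits, is 0x1C2DB976640D.
Split into bytes (most-significant first): 1C 2D B9 76 64 0D.
Big-endian stores the most-significant byte at the lowest address.
So the memory order matches the most-significant-first order: 1C 2D B9 76 64 0D.

1C 2D B9 76 64 0D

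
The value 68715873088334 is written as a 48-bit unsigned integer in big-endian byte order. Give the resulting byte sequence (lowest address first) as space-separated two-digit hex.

68715873088334 in hexadecimal, padded to 48 bits, is 0x3E7F2934B34E.
Split into bytes (most-significant first): 3E 7F 29 34 B3 4E.
In big-endian order the high byte comes first in memory.
So the memory order matches the most-significant-first order: 3E 7F 29 34 B3 4E.

3E 7F 29 34 B3 4E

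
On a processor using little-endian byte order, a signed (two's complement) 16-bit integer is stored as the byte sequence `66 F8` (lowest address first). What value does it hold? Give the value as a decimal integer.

-1946

Little-endian stores the least-significant byte at the lowest address.
Reassemble most-significant byte first: F8 66 → 0xF866.
Top bit is set, so as a signed 16-bit value this is 0xF866 − 2^16 = -1946.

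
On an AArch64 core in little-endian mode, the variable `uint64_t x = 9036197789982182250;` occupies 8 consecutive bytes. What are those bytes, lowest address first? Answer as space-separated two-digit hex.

6A CB 0E A0 03 06 67 7D

9036197789982182250 in hexadecimal, padded to 64 bits, is 0x7D670603A00ECB6A.
Split into bytes (most-significant first): 7D 67 06 03 A0 0E CB 6A.
Little-endian stores the least-significant byte at the lowest address.
So at ascending addresses the bytes are 6A CB 0E A0 03 06 67 7D.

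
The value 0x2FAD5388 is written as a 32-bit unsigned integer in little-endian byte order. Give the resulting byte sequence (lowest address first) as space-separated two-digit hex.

88 53 AD 2F

Split into bytes (most-significant first): 2F AD 53 88.
Little-endian stores the least-significant byte at the lowest address.
So at ascending addresses the bytes are 88 53 AD 2F.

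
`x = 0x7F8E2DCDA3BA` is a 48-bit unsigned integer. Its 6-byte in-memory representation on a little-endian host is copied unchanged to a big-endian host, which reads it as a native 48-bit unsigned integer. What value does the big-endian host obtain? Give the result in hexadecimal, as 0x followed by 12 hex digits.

Stored little-endian, the bytes at ascending addresses are BA A3 CD 2D 8E 7F.
Read back as big-endian, the last byte is least significant, giving 0xBAA3CD2D8E7F.

0xBAA3CD2D8E7F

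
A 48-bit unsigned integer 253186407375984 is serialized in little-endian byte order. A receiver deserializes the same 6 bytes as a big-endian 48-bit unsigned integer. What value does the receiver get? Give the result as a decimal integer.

253186407375984 in 48-bit hexadecimal is 0xE6458DDFA470.
Stored little-endian, the bytes at ascending addresses are 70 A4 DF 8D 45 E6.
Read back as big-endian, the last byte is least significant, giving 0x70A4DF8D45E6.
0x70A4DF8D45E6 = 123853427525094.

123853427525094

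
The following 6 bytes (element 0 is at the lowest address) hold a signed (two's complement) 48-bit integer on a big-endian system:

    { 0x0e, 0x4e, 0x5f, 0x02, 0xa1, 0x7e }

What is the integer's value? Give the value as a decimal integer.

15729764245886

Big-endian: lowest address holds the most-significant byte.
The bytes are already most-significant first: 0x0E4E5F02A17E.
0x0E4E5F02A17E = 15729764245886.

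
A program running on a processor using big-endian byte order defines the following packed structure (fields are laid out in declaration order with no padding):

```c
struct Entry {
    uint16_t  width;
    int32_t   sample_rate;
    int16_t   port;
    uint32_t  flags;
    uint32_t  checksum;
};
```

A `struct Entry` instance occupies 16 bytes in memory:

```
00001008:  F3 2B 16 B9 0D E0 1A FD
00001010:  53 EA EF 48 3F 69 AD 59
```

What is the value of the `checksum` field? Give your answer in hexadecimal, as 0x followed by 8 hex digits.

`checksum` follows `width` (2 B), `sample_rate` (4 B), `port` (2 B), `flags` (4 B), so it starts at offset 2 + 4 + 2 + 4 = 12 and occupies 4 bytes.
Bytes at offsets 12..15: 3F 69 AD 59.
Big-endian: lowest address holds the most-significant byte.
The bytes are already most-significant first: 0x3F69AD59.

0x3F69AD59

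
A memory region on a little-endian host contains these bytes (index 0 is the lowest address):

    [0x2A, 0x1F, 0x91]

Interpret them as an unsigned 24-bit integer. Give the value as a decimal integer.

Little-endian: lowest address holds the least-significant byte.
Reassemble most-significant byte first: 91 1F 2A → 0x911F2A.
0x911F2A = 9510698.

9510698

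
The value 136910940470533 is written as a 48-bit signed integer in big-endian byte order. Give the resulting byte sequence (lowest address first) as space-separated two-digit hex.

136910940470533 in hexadecimal, padded to 48 bits, is 0x7C850FF8FD05.
Split into bytes (most-significant first): 7C 85 0F F8 FD 05.
Big-endian: lowest address holds the most-significant byte.
So the memory order matches the most-significant-first order: 7C 85 0F F8 FD 05.

7C 85 0F F8 FD 05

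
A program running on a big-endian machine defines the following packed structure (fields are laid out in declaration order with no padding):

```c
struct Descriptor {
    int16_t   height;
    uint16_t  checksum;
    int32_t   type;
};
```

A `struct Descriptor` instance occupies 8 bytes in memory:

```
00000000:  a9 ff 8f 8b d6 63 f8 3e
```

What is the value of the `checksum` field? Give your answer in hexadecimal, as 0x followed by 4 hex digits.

`checksum` follows `height` (2 bytes), so it starts at byte offset 2 and occupies 2 bytes.
Bytes at offsets 2..3: 8F 8B.
Big-endian: lowest address holds the most-significant byte.
The bytes are already most-significant first: 0x8F8B.

0x8F8B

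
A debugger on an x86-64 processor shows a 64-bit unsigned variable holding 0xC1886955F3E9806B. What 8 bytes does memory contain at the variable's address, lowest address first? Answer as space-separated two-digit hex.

Split into bytes (most-significant first): C1 88 69 55 F3 E9 80 6B.
Little-endian stores the least-significant byte at the lowest address.
So at ascending addresses the bytes are 6B 80 E9 F3 55 69 88 C1.

6B 80 E9 F3 55 69 88 C1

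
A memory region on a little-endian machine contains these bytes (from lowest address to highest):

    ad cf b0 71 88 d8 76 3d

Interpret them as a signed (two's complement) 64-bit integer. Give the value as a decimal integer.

4428965364100026285

In little-endian order the low byte comes first in memory.
Reassemble most-significant byte first: 3D 76 D8 88 71 B0 CF AD → 0x3D76D88871B0CFAD.
0x3D76D88871B0CFAD = 4428965364100026285.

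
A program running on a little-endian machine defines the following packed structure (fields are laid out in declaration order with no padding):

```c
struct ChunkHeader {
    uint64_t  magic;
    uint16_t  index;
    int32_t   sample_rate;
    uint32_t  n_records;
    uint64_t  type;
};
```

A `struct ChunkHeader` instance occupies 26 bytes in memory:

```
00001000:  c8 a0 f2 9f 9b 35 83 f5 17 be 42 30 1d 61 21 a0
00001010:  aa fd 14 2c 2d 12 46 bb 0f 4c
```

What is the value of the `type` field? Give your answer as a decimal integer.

`type` follows `magic` (8 B), `index` (2 B), `sample_rate` (4 B), `n_records` (4 B), so it starts at offset 8 + 2 + 4 + 4 = 18 and occupies 8 bytes.
Bytes at offsets 18..25: 14 2C 2D 12 46 BB 0F 4C.
Little-endian: lowest address holds the least-significant byte.
Reassemble most-significant byte first: 4C 0F BB 46 12 2D 2C 14 → 0x4C0FBB46122D2C14.
0x4C0FBB46122D2C14 = 5480805181160238100.

5480805181160238100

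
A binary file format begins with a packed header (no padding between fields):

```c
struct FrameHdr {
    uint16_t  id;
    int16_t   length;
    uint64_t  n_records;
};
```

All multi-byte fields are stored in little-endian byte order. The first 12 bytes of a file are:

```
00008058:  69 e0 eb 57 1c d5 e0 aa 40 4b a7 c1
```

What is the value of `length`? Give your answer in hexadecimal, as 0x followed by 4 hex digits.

0x57EB

`length` follows `id` (2 bytes), so it starts at byte offset 2 and occupies 2 bytes.
Bytes at offsets 2..3: EB 57.
In little-endian order the low byte comes first in memory.
Reassemble most-significant byte first: 57 EB → 0x57EB.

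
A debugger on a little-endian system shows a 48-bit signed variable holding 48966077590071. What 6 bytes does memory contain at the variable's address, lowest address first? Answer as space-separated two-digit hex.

37 2A A9 CD 88 2C

48966077590071 in hexadecimal, padded to 48 bits, is 0x2C88CDA92A37.
Split into bytes (most-significant first): 2C 88 CD A9 2A 37.
Little-endian: lowest address holds the least-significant byte.
So at ascending addresses the bytes are 37 2A A9 CD 88 2C.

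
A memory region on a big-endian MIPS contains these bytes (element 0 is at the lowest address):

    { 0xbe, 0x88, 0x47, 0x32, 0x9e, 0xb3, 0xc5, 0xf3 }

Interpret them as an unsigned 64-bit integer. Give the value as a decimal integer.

13729301746775475699

Big-endian stores the most-significant byte at the lowest address.
The bytes are already most-significant first: 0xBE8847329EB3C5F3.
0xBE8847329EB3C5F3 = 13729301746775475699.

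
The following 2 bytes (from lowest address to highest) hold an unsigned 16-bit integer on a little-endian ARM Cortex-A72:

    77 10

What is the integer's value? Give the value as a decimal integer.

Little-endian: lowest address holds the least-significant byte.
Reassemble most-significant byte first: 10 77 → 0x1077.
0x1077 = 4215.

4215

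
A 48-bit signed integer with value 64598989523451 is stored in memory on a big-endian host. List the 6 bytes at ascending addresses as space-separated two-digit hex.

64598989523451 in hexadecimal, padded to 48 bits, is 0x3AC09FD2C9FB.
Split into bytes (most-significant first): 3A C0 9F D2 C9 FB.
Big-endian: lowest address holds the most-significant byte.
So the memory order matches the most-significant-first order: 3A C0 9F D2 C9 FB.

3A C0 9F D2 C9 FB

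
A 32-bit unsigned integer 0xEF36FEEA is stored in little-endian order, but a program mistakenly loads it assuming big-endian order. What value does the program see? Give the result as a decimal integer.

3942528751

Stored little-endian, the bytes at ascending addresses are EA FE 36 EF.
Read back as big-endian, the last byte is least significant, giving 0xEAFE36EF.
0xEAFE36EF = 3942528751.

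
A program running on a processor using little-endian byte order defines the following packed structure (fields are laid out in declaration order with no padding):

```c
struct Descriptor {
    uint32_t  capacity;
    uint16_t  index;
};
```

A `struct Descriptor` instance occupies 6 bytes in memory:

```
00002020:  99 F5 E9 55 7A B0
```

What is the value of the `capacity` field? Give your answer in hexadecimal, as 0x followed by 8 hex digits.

`capacity` is the first field, at byte offset 0, occupying 4 bytes.
Bytes at offsets 0..3: 99 F5 E9 55.
Little-endian stores the least-significant byte at the lowest address.
Reassemble most-significant byte first: 55 E9 F5 99 → 0x55E9F599.

0x55E9F599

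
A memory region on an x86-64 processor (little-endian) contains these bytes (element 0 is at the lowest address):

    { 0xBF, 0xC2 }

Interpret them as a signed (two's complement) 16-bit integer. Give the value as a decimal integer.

-15681

In little-endian order the low byte comes first in memory.
Reassemble most-significant byte first: C2 BF → 0xC2BF.
Top bit is set, so as a signed 16-bit value this is 0xC2BF − 2^16 = -15681.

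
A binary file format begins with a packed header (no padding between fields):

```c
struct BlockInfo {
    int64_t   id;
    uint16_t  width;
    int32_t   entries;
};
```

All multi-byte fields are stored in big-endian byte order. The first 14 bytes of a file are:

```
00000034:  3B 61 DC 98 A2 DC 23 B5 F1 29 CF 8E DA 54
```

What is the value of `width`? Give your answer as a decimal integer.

61737

`width` follows `id` (8 bytes), so it starts at byte offset 8 and occupies 2 bytes.
Bytes at offsets 8..9: F1 29.
Big-endian: lowest address holds the most-significant byte.
The bytes are already most-significant first: 0xF129.
0xF129 = 61737.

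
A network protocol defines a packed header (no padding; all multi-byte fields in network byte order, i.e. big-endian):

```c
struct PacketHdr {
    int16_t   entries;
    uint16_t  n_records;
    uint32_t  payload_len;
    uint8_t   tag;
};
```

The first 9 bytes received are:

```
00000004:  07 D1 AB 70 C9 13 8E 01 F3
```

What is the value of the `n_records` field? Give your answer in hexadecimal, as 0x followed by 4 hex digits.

`n_records` follows `entries` (2 bytes), so it starts at byte offset 2 and occupies 2 bytes.
Bytes at offsets 2..3: AB 70.
In big-endian order the high byte comes first in memory.
The bytes are already most-significant first: 0xAB70.

0xAB70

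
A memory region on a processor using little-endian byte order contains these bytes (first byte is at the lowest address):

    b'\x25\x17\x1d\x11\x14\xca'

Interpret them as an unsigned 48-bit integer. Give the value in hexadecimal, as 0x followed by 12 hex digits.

0xCA14111D1725

Little-endian stores the least-significant byte at the lowest address.
Reassemble most-significant byte first: CA 14 11 1D 17 25 → 0xCA14111D1725.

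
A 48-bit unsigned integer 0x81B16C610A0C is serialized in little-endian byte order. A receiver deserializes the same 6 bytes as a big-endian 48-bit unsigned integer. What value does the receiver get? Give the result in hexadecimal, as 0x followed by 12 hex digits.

0x0C0A616CB181

Stored little-endian, the bytes at ascending addresses are 0C 0A 61 6C B1 81.
Read back as big-endian, the last byte is least significant, giving 0x0C0A616CB181.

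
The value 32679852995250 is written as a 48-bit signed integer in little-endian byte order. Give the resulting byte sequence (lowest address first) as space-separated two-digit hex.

32679852995250 in hexadecimal, padded to 48 bits, is 0x1DB8DF0772B2.
Split into bytes (most-significant first): 1D B8 DF 07 72 B2.
In little-endian order the low byte comes first in memory.
So at ascending addresses the bytes are B2 72 07 DF B8 1D.

B2 72 07 DF B8 1D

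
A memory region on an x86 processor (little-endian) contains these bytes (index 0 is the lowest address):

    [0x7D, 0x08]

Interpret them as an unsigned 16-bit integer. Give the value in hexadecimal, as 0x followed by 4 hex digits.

0x087D

In little-endian order the low byte comes first in memory.
Reassemble most-significant byte first: 08 7D → 0x087D.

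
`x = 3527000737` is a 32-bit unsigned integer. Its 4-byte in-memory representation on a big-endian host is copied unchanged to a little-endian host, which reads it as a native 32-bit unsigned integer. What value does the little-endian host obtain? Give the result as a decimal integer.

2713860562

3527000737 in 32-bit hexadecimal is 0xD239C2A1.
Stored big-endian, the bytes at ascending addresses are D2 39 C2 A1.
Read back as little-endian, the first byte is least significant, giving 0xA1C239D2.
0xA1C239D2 = 2713860562.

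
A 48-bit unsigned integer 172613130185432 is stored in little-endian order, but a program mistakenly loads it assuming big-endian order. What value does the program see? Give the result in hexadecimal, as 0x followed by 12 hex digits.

172613130185432 in 48-bit hexadecimal is 0x9CFDA04EEAD8.
Stored little-endian, the bytes at ascending addresses are D8 EA 4E A0 FD 9C.
Read back as big-endian, the last byte is least significant, giving 0xD8EA4EA0FD9C.

0xD8EA4EA0FD9C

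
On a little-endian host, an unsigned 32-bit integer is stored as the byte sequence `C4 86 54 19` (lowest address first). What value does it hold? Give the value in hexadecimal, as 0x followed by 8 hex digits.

0x195486C4

In little-endian order the low byte comes first in memory.
Reassemble most-significant byte first: 19 54 86 C4 → 0x195486C4.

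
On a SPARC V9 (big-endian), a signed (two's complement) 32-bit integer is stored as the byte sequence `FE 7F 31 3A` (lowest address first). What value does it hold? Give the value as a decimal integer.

In big-endian order the high byte comes first in memory.
The bytes are already most-significant first: 0xFE7F313A.
Top bit is set, so as a signed 32-bit value this is 0xFE7F313A − 2^32 = -25218758.

-25218758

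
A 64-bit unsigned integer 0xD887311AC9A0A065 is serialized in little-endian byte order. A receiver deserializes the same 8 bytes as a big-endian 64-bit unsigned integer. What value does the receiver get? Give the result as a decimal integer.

7323029779692750808

Stored little-endian, the bytes at ascending addresses are 65 A0 A0 C9 1A 31 87 D8.
Read back as big-endian, the last byte is least significant, giving 0x65A0A0C91A3187D8.
0x65A0A0C91A3187D8 = 7323029779692750808.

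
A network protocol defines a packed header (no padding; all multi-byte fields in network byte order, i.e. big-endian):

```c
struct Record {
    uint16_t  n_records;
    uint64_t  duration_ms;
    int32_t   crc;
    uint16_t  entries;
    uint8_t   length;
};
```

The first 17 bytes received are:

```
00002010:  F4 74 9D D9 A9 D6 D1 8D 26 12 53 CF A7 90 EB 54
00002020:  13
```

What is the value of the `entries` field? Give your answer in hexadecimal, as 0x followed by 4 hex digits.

`entries` follows `n_records` (2 B), `duration_ms` (8 B), `crc` (4 B), so it starts at offset 2 + 8 + 4 = 14 and occupies 2 bytes.
Bytes at offsets 14..15: EB 54.
In big-endian order the high byte comes first in memory.
The bytes are already most-significant first: 0xEB54.

0xEB54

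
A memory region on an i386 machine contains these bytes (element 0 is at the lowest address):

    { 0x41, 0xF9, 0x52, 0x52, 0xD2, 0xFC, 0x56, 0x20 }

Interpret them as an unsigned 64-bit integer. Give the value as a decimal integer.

2330327837465311553

Little-endian: lowest address holds the least-significant byte.
Reassemble most-significant byte first: 20 56 FC D2 52 52 F9 41 → 0x2056FCD25252F941.
0x2056FCD25252F941 = 2330327837465311553.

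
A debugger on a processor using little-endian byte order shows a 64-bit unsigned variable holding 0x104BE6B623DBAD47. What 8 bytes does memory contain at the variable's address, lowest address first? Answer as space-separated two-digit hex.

Split into bytes (most-significant first): 10 4B E6 B6 23 DB AD 47.
In little-endian order the low byte comes first in memory.
So at ascending addresses the bytes are 47 AD DB 23 B6 E6 4B 10.

47 AD DB 23 B6 E6 4B 10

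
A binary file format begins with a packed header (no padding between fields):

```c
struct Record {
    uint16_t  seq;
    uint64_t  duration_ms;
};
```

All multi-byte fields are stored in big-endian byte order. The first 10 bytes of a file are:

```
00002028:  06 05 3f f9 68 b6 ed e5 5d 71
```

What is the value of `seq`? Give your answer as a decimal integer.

1541

`seq` is the first field, at byte offset 0, occupying 2 bytes.
Bytes at offsets 0..1: 06 05.
Big-endian stores the most-significant byte at the lowest address.
The bytes are already most-significant first: 0x0605.
0x0605 = 1541.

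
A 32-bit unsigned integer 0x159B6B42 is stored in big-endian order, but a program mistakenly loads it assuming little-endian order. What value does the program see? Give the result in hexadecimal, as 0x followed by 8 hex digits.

Stored big-endian, the bytes at ascending addresses are 15 9B 6B 42.
Read back as little-endian, the first byte is least significant, giving 0x426B9B15.

0x426B9B15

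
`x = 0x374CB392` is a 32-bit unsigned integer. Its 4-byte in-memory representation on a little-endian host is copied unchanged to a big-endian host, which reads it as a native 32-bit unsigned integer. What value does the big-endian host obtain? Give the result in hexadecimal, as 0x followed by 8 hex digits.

0x92B34C37

Stored little-endian, the bytes at ascending addresses are 92 B3 4C 37.
Read back as big-endian, the last byte is least significant, giving 0x92B34C37.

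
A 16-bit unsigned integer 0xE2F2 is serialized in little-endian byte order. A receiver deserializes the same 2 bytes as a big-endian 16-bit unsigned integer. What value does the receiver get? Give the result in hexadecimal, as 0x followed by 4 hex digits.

Stored little-endian, the bytes at ascending addresses are F2 E2.
Read back as big-endian, the last byte is least significant, giving 0xF2E2.

0xF2E2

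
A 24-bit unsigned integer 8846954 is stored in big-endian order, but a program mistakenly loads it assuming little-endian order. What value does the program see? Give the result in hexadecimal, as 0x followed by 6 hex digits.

8846954 in 24-bit hexadecimal is 0x86FE6A.
Stored big-endian, the bytes at ascending addresses are 86 FE 6A.
Read back as little-endian, the first byte is least significant, giving 0x6AFE86.

0x6AFE86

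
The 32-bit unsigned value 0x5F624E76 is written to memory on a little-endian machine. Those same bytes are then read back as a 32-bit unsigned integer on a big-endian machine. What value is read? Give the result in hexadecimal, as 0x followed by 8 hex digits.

0x764E625F

Stored little-endian, the bytes at ascending addresses are 76 4E 62 5F.
Read back as big-endian, the last byte is least significant, giving 0x764E625F.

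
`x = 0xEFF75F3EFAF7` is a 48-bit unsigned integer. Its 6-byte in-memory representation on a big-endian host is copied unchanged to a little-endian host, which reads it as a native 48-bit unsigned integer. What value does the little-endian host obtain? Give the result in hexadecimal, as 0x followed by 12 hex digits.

0xF7FA3E5FF7EF

Stored big-endian, the bytes at ascending addresses are EF F7 5F 3E FA F7.
Read back as little-endian, the first byte is least significant, giving 0xF7FA3E5FF7EF.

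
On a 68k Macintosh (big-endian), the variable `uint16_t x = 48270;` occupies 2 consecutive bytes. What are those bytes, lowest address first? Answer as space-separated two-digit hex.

48270 in hexadecimal, padded to 16 bits, is 0xBC8E.
Split into bytes (most-significant first): BC 8E.
Big-endian stores the most-significant byte at the lowest address.
So the memory order matches the most-significant-first order: BC 8E.

BC 8E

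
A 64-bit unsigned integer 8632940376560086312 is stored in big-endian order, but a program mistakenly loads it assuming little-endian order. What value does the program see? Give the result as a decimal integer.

8632940376560086312 in 64-bit hexadecimal is 0x77CE5D887FFDAD28.
Stored big-endian, the bytes at ascending addresses are 77 CE 5D 88 7F FD AD 28.
Read back as little-endian, the first byte is least significant, giving 0x28ADFD7F885DCE77.
0x28ADFD7F885DCE77 = 2931277656678583927.

2931277656678583927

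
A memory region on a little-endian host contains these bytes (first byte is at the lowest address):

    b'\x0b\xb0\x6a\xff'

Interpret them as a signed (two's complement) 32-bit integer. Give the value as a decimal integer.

In little-endian order the low byte comes first in memory.
Reassemble most-significant byte first: FF 6A B0 0B → 0xFF6AB00B.
Top bit is set, so as a signed 32-bit value this is 0xFF6AB00B − 2^32 = -9785333.

-9785333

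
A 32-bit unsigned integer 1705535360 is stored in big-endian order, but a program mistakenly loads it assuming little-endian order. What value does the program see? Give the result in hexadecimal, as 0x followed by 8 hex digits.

0x8067A865

1705535360 in 32-bit hexadecimal is 0x65A86780.
Stored big-endian, the bytes at ascending addresses are 65 A8 67 80.
Read back as little-endian, the first byte is least significant, giving 0x8067A865.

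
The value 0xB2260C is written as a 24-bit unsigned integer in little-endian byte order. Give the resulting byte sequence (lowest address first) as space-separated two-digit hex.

0C 26 B2

Split into bytes (most-significant first): B2 26 0C.
Little-endian: lowest address holds the least-significant byte.
So at ascending addresses the bytes are 0C 26 B2.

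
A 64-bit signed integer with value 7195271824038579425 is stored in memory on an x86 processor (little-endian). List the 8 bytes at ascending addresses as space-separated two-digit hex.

7195271824038579425 in hexadecimal, padded to 64 bits, is 0x63DABD9A0E324CE1.
Split into bytes (most-significant first): 63 DA BD 9A 0E 32 4C E1.
In little-endian order the low byte comes first in memory.
So at ascending addresses the bytes are E1 4C 32 0E 9A BD DA 63.

E1 4C 32 0E 9A BD DA 63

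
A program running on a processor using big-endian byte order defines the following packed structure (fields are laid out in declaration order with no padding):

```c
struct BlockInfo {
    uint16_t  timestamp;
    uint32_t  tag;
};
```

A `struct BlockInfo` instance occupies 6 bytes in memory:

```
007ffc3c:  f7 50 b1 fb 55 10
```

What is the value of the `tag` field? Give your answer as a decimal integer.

`tag` follows `timestamp` (2 bytes), so it starts at byte offset 2 and occupies 4 bytes.
Bytes at offsets 2..5: B1 FB 55 10.
Big-endian: lowest address holds the most-significant byte.
The bytes are already most-significant first: 0xB1FB5510.
0xB1FB5510 = 2986038544.

2986038544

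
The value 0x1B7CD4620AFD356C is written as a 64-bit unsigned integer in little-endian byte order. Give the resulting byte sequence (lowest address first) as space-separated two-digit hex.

6C 35 FD 0A 62 D4 7C 1B

Split into bytes (most-significant first): 1B 7C D4 62 0A FD 35 6C.
Little-endian stores the least-significant byte at the lowest address.
So at ascending addresses the bytes are 6C 35 FD 0A 62 D4 7C 1B.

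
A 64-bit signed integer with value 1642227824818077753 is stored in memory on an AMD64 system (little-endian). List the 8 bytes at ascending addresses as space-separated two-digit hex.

39 40 8B 7A 81 5D CA 16

1642227824818077753 in hexadecimal, padded to 64 bits, is 0x16CA5D817A8B4039.
Split into bytes (most-significant first): 16 CA 5D 81 7A 8B 40 39.
In little-endian order the low byte comes first in memory.
So at ascending addresses the bytes are 39 40 8B 7A 81 5D CA 16.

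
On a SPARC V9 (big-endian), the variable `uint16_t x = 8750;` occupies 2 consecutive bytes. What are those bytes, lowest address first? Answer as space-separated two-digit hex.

8750 in hexadecimal, padded to 16 bits, is 0x222E.
Split into bytes (most-significant first): 22 2E.
In big-endian order the high byte comes first in memory.
So the memory order matches the most-significant-first order: 22 2E.

22 2E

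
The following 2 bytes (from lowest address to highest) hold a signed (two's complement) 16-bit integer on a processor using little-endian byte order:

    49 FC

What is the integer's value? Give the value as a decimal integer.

In little-endian order the low byte comes first in memory.
Reassemble most-significant byte first: FC 49 → 0xFC49.
Top bit is set, so as a signed 16-bit value this is 0xFC49 − 2^16 = -951.

-951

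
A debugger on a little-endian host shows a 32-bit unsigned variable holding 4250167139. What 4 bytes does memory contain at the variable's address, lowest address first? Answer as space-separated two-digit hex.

4250167139 in hexadecimal, padded to 32 bits, is 0xFD546763.
Split into bytes (most-significant first): FD 54 67 63.
Little-endian stores the least-significant byte at the lowest address.
So at ascending addresses the bytes are 63 67 54 FD.

63 67 54 FD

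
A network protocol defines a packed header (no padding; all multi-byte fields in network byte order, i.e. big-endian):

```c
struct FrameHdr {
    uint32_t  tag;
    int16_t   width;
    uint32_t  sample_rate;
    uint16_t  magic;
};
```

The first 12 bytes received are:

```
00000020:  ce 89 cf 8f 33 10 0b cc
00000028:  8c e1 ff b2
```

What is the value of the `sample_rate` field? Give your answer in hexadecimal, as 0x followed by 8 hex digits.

`sample_rate` follows `tag` (4 B), `width` (2 B), so it starts at offset 4 + 2 = 6 and occupies 4 bytes.
Bytes at offsets 6..9: 0B CC 8C E1.
Big-endian: lowest address holds the most-significant byte.
The bytes are already most-significant first: 0x0BCC8CE1.

0x0BCC8CE1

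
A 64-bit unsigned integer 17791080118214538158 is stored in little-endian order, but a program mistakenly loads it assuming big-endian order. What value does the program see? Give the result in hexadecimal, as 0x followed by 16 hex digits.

0xAE33B1381B9DE6F6

17791080118214538158 in 64-bit hexadecimal is 0xF6E69D1B38B133AE.
Stored little-endian, the bytes at ascending addresses are AE 33 B1 38 1B 9D E6 F6.
Read back as big-endian, the last byte is least significant, giving 0xAE33B1381B9DE6F6.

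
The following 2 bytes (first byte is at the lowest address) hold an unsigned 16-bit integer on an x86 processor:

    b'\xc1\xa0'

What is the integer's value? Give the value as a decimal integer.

41153

Little-endian stores the least-significant byte at the lowest address.
Reassemble most-significant byte first: A0 C1 → 0xA0C1.
0xA0C1 = 41153.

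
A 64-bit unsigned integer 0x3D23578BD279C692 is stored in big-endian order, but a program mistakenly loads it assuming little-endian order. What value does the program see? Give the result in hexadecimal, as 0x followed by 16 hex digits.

0x92C679D28B57233D

Stored big-endian, the bytes at ascending addresses are 3D 23 57 8B D2 79 C6 92.
Read back as little-endian, the first byte is least significant, giving 0x92C679D28B57233D.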